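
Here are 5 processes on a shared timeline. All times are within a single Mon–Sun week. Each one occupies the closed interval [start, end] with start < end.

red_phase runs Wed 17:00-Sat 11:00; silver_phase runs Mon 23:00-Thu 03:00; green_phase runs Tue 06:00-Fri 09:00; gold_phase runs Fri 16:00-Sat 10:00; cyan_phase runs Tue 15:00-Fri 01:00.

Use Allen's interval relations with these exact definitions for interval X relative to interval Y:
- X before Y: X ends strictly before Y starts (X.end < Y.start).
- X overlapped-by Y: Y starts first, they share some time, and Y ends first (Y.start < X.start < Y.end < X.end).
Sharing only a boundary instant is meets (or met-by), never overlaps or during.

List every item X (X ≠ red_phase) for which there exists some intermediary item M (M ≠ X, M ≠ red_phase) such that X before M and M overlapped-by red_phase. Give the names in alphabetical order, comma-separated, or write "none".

Target red_phase = [Wed 17:00, Sat 11:00].
Intermediaries M with M overlapped-by red_phase: none.
Union: none.

none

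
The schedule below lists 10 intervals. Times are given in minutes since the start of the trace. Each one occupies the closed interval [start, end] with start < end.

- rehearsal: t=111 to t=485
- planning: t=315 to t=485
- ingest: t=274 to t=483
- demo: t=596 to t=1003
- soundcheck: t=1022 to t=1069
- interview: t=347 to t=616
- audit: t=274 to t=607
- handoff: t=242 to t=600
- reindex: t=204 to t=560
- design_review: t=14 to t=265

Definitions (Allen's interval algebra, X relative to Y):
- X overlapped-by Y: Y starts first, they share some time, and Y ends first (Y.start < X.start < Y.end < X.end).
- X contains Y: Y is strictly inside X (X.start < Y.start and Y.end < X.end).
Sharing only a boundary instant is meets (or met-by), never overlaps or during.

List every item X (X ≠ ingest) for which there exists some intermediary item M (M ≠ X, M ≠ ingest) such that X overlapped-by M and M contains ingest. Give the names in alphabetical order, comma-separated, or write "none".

Target ingest = [t=274, t=483].
Intermediaries M with M contains ingest: handoff, rehearsal, reindex.
Via handoff — items with X overlapped-by handoff: audit, demo, interview.
Via rehearsal — items with X overlapped-by rehearsal: audit, handoff, interview, reindex.
Via reindex — items with X overlapped-by reindex: audit, handoff, interview.
Union: audit, demo, handoff, interview, reindex.

audit, demo, handoff, interview, reindex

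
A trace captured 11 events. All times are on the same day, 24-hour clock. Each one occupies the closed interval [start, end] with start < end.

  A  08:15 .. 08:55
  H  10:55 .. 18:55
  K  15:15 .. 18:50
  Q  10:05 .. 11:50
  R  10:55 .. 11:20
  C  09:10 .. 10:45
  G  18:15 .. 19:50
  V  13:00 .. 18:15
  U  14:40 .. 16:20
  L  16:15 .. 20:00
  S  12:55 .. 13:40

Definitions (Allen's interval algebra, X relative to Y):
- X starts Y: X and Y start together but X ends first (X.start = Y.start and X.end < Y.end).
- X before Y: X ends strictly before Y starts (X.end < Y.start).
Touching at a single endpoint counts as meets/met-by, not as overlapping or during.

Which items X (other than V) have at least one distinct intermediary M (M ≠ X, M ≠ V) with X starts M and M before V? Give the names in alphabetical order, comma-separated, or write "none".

Target V = [13:00, 18:15].
Intermediaries M with M before V: A, C, Q, R.
Via A — items with X starts A: none.
Via C — items with X starts C: none.
Via Q — items with X starts Q: none.
Via R — items with X starts R: none.
Union: none.

none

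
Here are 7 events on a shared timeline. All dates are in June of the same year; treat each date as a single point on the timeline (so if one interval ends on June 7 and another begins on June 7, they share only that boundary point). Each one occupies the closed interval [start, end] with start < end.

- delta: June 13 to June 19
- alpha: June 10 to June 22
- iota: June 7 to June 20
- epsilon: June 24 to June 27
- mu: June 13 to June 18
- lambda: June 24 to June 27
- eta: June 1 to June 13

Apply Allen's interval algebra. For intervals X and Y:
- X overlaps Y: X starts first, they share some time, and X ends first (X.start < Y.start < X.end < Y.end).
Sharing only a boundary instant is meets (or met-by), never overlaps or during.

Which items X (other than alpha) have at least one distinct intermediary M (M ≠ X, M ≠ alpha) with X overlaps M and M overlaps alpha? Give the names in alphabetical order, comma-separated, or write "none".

Target alpha = [June 10, June 22].
Intermediaries M with M overlaps alpha: eta, iota.
Via eta — items with X overlaps eta: none.
Via iota — items with X overlaps iota: eta.
Union: eta.

eta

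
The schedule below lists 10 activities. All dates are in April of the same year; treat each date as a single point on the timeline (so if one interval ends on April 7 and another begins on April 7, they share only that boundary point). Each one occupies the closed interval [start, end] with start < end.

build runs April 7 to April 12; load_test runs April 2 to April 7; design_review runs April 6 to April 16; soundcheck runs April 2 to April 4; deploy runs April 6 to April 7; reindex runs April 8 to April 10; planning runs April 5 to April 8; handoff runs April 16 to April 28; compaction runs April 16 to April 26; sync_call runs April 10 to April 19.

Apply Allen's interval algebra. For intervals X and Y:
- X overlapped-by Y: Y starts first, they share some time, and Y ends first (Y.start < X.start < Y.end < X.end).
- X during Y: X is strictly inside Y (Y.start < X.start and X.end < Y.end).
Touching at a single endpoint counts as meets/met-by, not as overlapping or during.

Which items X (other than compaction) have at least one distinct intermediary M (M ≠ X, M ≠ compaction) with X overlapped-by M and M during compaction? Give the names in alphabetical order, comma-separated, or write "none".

Target compaction = [April 16, April 26].
Intermediaries M with M during compaction: none.
Union: none.

none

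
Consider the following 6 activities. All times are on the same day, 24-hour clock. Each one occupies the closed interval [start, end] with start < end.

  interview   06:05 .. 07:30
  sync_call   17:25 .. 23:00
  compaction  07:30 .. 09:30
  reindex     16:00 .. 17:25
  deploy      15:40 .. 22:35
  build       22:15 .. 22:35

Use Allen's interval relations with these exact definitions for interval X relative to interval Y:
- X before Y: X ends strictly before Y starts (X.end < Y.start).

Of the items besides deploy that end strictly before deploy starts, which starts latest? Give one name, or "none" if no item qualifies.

compaction

Target deploy = [15:40, 22:35].
build [22:15, 22:35] → finishes → excluded.
compaction [07:30, 09:30] → before → candidate.
interview [06:05, 07:30] → before → candidate.
reindex [16:00, 17:25] → during → excluded.
sync_call [17:25, 23:00] → overlapped-by → excluded.
Among candidates, latest start is 07:30 → compaction.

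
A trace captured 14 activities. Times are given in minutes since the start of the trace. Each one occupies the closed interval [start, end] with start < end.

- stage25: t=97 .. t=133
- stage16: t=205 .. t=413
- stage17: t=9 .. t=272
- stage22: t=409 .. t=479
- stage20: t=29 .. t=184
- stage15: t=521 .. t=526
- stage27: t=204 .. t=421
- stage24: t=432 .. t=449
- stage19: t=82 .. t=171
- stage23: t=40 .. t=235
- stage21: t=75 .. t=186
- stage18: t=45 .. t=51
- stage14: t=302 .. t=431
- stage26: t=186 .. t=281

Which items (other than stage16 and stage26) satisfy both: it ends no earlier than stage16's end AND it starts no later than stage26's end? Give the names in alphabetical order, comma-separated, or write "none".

stage27

Conditions: its end is no earlier than stage16's end (X.end >= t=413) AND its start is no later than stage26's end (X.start <= t=281).
stage14: end t=431 >= t=413? ✓; start t=302 <= t=281? ✗ → no.
stage15: end t=526 >= t=413? ✓; start t=521 <= t=281? ✗ → no.
stage17: end t=272 >= t=413? ✗; start t=9 <= t=281? ✓ → no.
stage18: end t=51 >= t=413? ✗; start t=45 <= t=281? ✓ → no.
stage19: end t=171 >= t=413? ✗; start t=82 <= t=281? ✓ → no.
stage20: end t=184 >= t=413? ✗; start t=29 <= t=281? ✓ → no.
stage21: end t=186 >= t=413? ✗; start t=75 <= t=281? ✓ → no.
stage22: end t=479 >= t=413? ✓; start t=409 <= t=281? ✗ → no.
stage23: end t=235 >= t=413? ✗; start t=40 <= t=281? ✓ → no.
stage24: end t=449 >= t=413? ✓; start t=432 <= t=281? ✗ → no.
stage25: end t=133 >= t=413? ✗; start t=97 <= t=281? ✓ → no.
stage27: end t=421 >= t=413? ✓; start t=204 <= t=281? ✓ → yes.
Result: stage27.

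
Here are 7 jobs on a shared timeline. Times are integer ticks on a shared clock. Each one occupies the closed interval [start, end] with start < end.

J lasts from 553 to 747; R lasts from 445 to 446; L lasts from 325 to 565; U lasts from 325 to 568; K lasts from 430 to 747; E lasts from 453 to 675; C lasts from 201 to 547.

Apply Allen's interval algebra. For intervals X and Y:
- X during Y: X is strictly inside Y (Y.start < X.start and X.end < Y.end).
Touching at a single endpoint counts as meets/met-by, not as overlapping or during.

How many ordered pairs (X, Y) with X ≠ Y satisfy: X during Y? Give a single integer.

5

Checking all 42 ordered pairs for relation 'during'; matching pairs in alphabetical order:
(E, K): E during K ✓
(R, C): R during C ✓
(R, K): R during K ✓
(R, L): R during L ✓
(R, U): R during U ✓
Count: 5.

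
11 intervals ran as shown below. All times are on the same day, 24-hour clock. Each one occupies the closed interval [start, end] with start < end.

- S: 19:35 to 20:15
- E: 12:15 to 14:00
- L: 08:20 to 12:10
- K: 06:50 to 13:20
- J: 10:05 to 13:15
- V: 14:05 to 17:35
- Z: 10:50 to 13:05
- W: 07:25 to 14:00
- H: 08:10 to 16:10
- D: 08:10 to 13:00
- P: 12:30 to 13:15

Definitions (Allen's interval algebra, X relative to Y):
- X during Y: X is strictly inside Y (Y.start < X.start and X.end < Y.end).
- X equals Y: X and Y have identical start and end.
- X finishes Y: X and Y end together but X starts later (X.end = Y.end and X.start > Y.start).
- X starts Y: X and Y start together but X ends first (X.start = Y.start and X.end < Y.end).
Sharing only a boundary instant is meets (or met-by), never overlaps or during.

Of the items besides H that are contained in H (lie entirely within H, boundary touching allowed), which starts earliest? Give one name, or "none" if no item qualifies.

Target H = [08:10, 16:10].
D [08:10, 13:00] → starts → candidate.
E [12:15, 14:00] → during → candidate.
J [10:05, 13:15] → during → candidate.
K [06:50, 13:20] → overlaps → excluded.
L [08:20, 12:10] → during → candidate.
P [12:30, 13:15] → during → candidate.
S [19:35, 20:15] → after → excluded.
V [14:05, 17:35] → overlapped-by → excluded.
W [07:25, 14:00] → overlaps → excluded.
Z [10:50, 13:05] → during → candidate.
Among candidates, earliest start is 08:10 → D.

D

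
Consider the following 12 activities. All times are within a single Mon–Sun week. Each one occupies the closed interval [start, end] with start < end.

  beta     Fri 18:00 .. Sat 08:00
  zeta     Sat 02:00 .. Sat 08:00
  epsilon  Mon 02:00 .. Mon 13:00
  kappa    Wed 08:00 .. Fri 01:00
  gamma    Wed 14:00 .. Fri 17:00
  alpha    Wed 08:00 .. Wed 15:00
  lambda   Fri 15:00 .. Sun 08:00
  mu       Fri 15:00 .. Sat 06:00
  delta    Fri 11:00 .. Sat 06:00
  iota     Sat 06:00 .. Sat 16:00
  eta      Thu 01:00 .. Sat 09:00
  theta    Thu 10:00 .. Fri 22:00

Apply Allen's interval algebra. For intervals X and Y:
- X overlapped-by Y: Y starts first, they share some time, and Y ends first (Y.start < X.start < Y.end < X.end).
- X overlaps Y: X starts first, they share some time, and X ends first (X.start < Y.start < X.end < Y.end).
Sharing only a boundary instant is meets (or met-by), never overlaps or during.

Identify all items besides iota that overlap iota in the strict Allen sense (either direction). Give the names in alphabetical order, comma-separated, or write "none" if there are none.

beta, eta, zeta

Target iota = [Sat 06:00, Sat 16:00].
alpha [Wed 08:00, Wed 15:00] → before → no.
beta [Fri 18:00, Sat 08:00] → overlaps → yes.
delta [Fri 11:00, Sat 06:00] → meets → no.
epsilon [Mon 02:00, Mon 13:00] → before → no.
eta [Thu 01:00, Sat 09:00] → overlaps → yes.
gamma [Wed 14:00, Fri 17:00] → before → no.
kappa [Wed 08:00, Fri 01:00] → before → no.
lambda [Fri 15:00, Sun 08:00] → contains → no.
mu [Fri 15:00, Sat 06:00] → meets → no.
theta [Thu 10:00, Fri 22:00] → before → no.
zeta [Sat 02:00, Sat 08:00] → overlaps → yes.
Result: beta, eta, zeta.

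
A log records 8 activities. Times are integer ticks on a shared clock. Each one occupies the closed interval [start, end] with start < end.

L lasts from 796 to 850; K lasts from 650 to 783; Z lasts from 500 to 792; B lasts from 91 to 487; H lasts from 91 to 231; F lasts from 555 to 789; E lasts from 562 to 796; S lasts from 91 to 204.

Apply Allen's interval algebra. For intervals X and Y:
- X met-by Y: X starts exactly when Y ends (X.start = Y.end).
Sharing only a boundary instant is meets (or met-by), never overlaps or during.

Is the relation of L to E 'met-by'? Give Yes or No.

Yes

L = [796, 850], E = [562, 796].
Actual relation of L to E: met-by.
Asked whether 'met-by' holds → Yes.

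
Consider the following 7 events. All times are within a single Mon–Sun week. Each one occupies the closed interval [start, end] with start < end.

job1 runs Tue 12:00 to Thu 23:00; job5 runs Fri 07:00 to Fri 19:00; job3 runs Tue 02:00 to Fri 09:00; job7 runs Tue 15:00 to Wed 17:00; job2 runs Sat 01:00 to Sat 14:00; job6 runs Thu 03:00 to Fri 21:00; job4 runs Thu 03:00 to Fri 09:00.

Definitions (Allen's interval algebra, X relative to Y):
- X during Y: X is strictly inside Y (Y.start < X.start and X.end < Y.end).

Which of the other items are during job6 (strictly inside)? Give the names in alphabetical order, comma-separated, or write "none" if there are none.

Target job6 = [Thu 03:00, Fri 21:00].
job1 [Tue 12:00, Thu 23:00] → overlaps → no.
job2 [Sat 01:00, Sat 14:00] → after → no.
job3 [Tue 02:00, Fri 09:00] → overlaps → no.
job4 [Thu 03:00, Fri 09:00] → starts → no.
job5 [Fri 07:00, Fri 19:00] → during → yes.
job7 [Tue 15:00, Wed 17:00] → before → no.
Result: job5.

job5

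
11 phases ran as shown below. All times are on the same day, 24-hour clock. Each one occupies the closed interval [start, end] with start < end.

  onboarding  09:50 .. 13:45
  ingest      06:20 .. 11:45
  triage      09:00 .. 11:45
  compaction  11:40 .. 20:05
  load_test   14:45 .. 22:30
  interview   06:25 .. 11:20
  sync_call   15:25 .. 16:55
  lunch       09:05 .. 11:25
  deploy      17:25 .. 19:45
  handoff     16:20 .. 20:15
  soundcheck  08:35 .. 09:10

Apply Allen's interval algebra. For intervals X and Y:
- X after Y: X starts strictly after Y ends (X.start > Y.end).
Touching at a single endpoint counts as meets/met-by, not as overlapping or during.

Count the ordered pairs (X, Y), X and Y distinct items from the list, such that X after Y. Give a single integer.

Checking all 110 ordered pairs for relation 'after'; matching pairs in alphabetical order:
(compaction, interview): compaction after interview ✓
(compaction, lunch): compaction after lunch ✓
(compaction, soundcheck): compaction after soundcheck ✓
(deploy, ingest): deploy after ingest ✓
(deploy, interview): deploy after interview ✓
(deploy, lunch): deploy after lunch ✓
(deploy, onboarding): deploy after onboarding ✓
(deploy, soundcheck): deploy after soundcheck ✓
(deploy, sync_call): deploy after sync_call ✓
(deploy, triage): deploy after triage ✓
(handoff, ingest): handoff after ingest ✓
(handoff, interview): handoff after interview ✓
(handoff, lunch): handoff after lunch ✓
(handoff, onboarding): handoff after onboarding ✓
(handoff, soundcheck): handoff after soundcheck ✓
(handoff, triage): handoff after triage ✓
(load_test, ingest): load_test after ingest ✓
(load_test, interview): load_test after interview ✓
(load_test, lunch): load_test after lunch ✓
(load_test, onboarding): load_test after onboarding ✓
(load_test, soundcheck): load_test after soundcheck ✓
(load_test, triage): load_test after triage ✓
(onboarding, soundcheck): onboarding after soundcheck ✓
(sync_call, ingest): sync_call after ingest ✓
... plus 5 further pairs not listed.
Count: 29.

29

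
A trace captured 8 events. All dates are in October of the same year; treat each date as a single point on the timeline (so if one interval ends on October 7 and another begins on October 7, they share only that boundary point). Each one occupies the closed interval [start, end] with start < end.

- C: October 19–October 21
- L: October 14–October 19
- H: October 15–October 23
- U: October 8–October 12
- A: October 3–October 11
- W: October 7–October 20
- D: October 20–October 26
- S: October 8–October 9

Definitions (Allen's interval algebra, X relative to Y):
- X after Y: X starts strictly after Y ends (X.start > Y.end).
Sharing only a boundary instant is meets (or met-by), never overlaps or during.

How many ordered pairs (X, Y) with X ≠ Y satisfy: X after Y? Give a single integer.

13

Checking all 56 ordered pairs for relation 'after'; matching pairs in alphabetical order:
(C, A): C after A ✓
(C, S): C after S ✓
(C, U): C after U ✓
(D, A): D after A ✓
(D, L): D after L ✓
(D, S): D after S ✓
(D, U): D after U ✓
(H, A): H after A ✓
(H, S): H after S ✓
(H, U): H after U ✓
(L, A): L after A ✓
(L, S): L after S ✓
(L, U): L after U ✓
Count: 13.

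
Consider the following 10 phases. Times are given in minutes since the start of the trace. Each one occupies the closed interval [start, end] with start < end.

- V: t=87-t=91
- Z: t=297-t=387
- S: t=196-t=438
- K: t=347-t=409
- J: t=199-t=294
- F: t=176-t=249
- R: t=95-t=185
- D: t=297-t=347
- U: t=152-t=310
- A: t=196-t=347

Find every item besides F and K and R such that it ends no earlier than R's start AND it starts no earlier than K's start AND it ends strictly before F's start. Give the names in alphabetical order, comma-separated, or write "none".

Conditions: its end is no earlier than R's start (X.end >= t=95) AND its start is no earlier than K's start (X.start >= t=347) AND its end is strictly before F's start (X.end < t=176).
A: end t=347 >= t=95? ✓; start t=196 >= t=347? ✗; end t=347 < t=176? ✗ → no.
D: end t=347 >= t=95? ✓; start t=297 >= t=347? ✗; end t=347 < t=176? ✗ → no.
J: end t=294 >= t=95? ✓; start t=199 >= t=347? ✗; end t=294 < t=176? ✗ → no.
S: end t=438 >= t=95? ✓; start t=196 >= t=347? ✗; end t=438 < t=176? ✗ → no.
U: end t=310 >= t=95? ✓; start t=152 >= t=347? ✗; end t=310 < t=176? ✗ → no.
V: end t=91 >= t=95? ✗; start t=87 >= t=347? ✗; end t=91 < t=176? ✓ → no.
Z: end t=387 >= t=95? ✓; start t=297 >= t=347? ✗; end t=387 < t=176? ✗ → no.
Result: none.

none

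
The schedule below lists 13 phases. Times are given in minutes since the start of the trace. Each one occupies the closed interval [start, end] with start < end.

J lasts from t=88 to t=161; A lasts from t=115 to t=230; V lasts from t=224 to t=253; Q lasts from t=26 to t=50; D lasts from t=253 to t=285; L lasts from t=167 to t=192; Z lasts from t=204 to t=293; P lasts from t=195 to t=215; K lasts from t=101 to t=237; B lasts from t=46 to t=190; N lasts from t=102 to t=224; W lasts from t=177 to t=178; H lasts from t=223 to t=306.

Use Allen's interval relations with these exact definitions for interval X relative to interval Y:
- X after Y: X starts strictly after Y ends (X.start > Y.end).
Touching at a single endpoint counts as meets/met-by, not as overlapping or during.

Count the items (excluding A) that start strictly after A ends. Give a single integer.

1

Target A = [t=115, t=230].
B [t=46, t=190] → overlaps → no.
D [t=253, t=285] → after → counts.
H [t=223, t=306] → overlapped-by → no.
J [t=88, t=161] → overlaps → no.
K [t=101, t=237] → contains → no.
L [t=167, t=192] → during → no.
N [t=102, t=224] → overlaps → no.
P [t=195, t=215] → during → no.
Q [t=26, t=50] → before → no.
V [t=224, t=253] → overlapped-by → no.
W [t=177, t=178] → during → no.
Z [t=204, t=293] → overlapped-by → no.
Total: 1.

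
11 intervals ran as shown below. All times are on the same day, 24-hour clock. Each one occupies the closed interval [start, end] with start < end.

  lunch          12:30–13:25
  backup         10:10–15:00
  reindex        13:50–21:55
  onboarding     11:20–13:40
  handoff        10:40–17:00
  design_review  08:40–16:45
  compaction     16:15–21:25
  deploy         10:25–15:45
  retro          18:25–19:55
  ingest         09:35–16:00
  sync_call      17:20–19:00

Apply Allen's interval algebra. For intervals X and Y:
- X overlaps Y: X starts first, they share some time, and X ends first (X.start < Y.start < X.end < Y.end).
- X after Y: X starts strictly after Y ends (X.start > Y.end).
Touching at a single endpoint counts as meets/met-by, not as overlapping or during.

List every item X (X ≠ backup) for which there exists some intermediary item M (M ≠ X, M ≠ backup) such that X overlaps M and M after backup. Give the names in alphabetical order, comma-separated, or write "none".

Target backup = [10:10, 15:00].
Intermediaries M with M after backup: compaction, retro, sync_call.
Via compaction — items with X overlaps compaction: design_review, handoff.
Via retro — items with X overlaps retro: sync_call.
Via sync_call — items with X overlaps sync_call: none.
Union: design_review, handoff, sync_call.

design_review, handoff, sync_call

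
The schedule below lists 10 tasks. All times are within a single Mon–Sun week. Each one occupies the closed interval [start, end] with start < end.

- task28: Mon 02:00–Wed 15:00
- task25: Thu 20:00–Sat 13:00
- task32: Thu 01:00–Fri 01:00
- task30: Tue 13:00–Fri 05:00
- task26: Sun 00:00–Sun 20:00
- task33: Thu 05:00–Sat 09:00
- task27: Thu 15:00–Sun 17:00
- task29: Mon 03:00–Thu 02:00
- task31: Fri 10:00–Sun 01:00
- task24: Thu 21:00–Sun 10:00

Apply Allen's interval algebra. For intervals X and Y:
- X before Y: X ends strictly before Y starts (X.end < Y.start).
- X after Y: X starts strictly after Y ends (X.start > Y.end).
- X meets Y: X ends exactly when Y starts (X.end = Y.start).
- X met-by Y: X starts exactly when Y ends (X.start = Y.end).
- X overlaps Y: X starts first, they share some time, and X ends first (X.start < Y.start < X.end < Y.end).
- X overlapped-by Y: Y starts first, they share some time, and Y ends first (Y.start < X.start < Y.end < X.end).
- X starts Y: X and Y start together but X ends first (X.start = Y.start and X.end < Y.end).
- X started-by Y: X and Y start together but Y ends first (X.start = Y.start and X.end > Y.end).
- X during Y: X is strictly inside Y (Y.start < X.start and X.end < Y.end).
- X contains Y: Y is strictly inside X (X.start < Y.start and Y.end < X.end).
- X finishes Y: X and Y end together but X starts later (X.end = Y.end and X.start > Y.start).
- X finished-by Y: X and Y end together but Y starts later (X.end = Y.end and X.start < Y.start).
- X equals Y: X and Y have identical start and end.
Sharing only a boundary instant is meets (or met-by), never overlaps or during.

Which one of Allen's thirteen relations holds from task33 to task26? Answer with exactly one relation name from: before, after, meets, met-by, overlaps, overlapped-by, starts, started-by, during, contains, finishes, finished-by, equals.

task33 = [Thu 05:00, Sat 09:00]; task26 = [Sun 00:00, Sun 20:00].
Compare endpoints: task33.start < task26.start, task33.start < task26.end, task33.end < task26.start, task33.end < task26.end.
That pattern is 'before'.

before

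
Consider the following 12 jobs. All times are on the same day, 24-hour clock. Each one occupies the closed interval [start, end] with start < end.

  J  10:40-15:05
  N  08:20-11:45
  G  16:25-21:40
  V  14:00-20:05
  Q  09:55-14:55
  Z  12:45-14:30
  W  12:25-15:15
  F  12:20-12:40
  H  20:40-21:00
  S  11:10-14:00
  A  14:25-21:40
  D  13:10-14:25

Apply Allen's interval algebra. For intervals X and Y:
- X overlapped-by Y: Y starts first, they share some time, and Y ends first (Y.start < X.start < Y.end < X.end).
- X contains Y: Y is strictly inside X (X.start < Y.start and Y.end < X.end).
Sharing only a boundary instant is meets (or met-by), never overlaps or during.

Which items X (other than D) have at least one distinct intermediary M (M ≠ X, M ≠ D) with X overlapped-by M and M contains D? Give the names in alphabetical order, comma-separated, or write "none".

Target D = [13:10, 14:25].
Intermediaries M with M contains D: J, Q, W, Z.
Via J — items with X overlapped-by J: A, V, W.
Via Q — items with X overlapped-by Q: A, J, V, W.
Via W — items with X overlapped-by W: A, V.
Via Z — items with X overlapped-by Z: A, V.
Union: A, J, V, W.

A, J, V, W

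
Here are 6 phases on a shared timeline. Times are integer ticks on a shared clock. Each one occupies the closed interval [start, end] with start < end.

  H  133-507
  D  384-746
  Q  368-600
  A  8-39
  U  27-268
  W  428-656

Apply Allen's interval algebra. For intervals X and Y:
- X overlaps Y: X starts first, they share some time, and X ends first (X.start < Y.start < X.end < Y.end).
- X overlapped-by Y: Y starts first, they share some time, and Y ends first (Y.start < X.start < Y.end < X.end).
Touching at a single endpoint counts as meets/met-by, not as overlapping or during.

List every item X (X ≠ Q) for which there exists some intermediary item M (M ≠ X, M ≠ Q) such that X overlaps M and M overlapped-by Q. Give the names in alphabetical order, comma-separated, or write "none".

Target Q = [368, 600].
Intermediaries M with M overlapped-by Q: D, W.
Via D — items with X overlaps D: H.
Via W — items with X overlaps W: H.
Union: H.

H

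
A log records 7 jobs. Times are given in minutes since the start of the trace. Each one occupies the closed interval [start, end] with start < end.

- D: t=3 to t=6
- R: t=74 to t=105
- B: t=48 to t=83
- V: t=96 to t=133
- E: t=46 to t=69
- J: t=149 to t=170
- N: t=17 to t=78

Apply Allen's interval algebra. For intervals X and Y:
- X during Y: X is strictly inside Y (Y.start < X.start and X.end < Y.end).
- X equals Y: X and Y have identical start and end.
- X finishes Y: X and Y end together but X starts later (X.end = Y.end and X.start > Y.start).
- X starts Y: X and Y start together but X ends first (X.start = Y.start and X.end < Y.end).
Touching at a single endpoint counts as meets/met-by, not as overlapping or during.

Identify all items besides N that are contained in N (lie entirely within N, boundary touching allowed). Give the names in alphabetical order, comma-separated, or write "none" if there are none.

Target N = [t=17, t=78].
B [t=48, t=83] → overlapped-by → no.
D [t=3, t=6] → before → no.
E [t=46, t=69] → during → yes.
J [t=149, t=170] → after → no.
R [t=74, t=105] → overlapped-by → no.
V [t=96, t=133] → after → no.
Result: E.

E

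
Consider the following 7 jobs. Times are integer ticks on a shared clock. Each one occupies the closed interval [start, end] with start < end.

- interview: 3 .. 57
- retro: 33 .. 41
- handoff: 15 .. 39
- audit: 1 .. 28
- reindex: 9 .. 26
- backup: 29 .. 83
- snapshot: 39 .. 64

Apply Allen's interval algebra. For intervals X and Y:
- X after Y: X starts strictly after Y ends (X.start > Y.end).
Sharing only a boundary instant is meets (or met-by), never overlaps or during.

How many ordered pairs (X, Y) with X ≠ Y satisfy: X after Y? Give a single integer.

6

Checking all 42 ordered pairs for relation 'after'; matching pairs in alphabetical order:
(backup, audit): backup after audit ✓
(backup, reindex): backup after reindex ✓
(retro, audit): retro after audit ✓
(retro, reindex): retro after reindex ✓
(snapshot, audit): snapshot after audit ✓
(snapshot, reindex): snapshot after reindex ✓
Count: 6.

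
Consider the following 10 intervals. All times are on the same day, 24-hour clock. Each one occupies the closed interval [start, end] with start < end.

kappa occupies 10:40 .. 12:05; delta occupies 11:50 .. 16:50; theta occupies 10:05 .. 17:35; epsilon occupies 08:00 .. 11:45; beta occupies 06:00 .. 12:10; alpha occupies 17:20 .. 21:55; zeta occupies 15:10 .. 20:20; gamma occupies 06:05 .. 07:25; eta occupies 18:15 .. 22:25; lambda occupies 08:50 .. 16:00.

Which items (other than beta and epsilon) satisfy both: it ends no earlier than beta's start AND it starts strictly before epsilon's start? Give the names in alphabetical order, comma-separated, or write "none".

gamma

Conditions: its end is no earlier than beta's start (X.end >= 06:00) AND its start is strictly before epsilon's start (X.start < 08:00).
alpha: end 21:55 >= 06:00? ✓; start 17:20 < 08:00? ✗ → no.
delta: end 16:50 >= 06:00? ✓; start 11:50 < 08:00? ✗ → no.
eta: end 22:25 >= 06:00? ✓; start 18:15 < 08:00? ✗ → no.
gamma: end 07:25 >= 06:00? ✓; start 06:05 < 08:00? ✓ → yes.
kappa: end 12:05 >= 06:00? ✓; start 10:40 < 08:00? ✗ → no.
lambda: end 16:00 >= 06:00? ✓; start 08:50 < 08:00? ✗ → no.
theta: end 17:35 >= 06:00? ✓; start 10:05 < 08:00? ✗ → no.
zeta: end 20:20 >= 06:00? ✓; start 15:10 < 08:00? ✗ → no.
Result: gamma.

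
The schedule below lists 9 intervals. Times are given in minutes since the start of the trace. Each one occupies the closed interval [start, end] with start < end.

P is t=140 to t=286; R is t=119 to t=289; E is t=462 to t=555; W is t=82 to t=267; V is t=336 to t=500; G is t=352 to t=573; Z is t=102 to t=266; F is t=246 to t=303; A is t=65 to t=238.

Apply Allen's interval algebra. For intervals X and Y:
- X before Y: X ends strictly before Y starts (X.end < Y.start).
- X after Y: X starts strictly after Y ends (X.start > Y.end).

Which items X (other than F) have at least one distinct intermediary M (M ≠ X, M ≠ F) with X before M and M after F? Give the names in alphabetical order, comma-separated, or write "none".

Target F = [t=246, t=303].
Intermediaries M with M after F: E, G, V.
Via E — items with X before E: A, P, R, W, Z.
Via G — items with X before G: A, P, R, W, Z.
Via V — items with X before V: A, P, R, W, Z.
Union: A, P, R, W, Z.

A, P, R, W, Z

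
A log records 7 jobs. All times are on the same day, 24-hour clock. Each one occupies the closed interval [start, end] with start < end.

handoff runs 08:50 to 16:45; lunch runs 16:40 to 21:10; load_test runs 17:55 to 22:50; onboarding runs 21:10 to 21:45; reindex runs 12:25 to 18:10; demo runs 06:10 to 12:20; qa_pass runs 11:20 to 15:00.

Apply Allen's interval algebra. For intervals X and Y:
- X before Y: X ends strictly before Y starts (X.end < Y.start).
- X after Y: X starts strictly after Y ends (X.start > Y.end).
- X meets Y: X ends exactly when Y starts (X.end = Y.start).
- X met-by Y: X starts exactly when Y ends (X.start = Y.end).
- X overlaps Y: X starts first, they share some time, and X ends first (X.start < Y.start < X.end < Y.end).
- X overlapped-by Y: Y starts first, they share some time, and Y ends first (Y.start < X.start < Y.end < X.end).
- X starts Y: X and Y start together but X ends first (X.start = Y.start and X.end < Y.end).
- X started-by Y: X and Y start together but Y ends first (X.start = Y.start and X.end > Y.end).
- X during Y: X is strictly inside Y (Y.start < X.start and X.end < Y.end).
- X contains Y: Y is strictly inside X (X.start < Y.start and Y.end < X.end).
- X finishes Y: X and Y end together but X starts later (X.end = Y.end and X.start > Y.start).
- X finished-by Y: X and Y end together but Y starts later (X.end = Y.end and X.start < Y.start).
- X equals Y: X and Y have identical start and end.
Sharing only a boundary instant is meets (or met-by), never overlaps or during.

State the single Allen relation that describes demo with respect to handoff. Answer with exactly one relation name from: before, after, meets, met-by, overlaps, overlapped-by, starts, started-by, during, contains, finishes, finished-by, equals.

overlaps

demo = [06:10, 12:20]; handoff = [08:50, 16:45].
Compare endpoints: demo.start < handoff.start, demo.start < handoff.end, demo.end > handoff.start, demo.end < handoff.end.
That pattern is 'overlaps'.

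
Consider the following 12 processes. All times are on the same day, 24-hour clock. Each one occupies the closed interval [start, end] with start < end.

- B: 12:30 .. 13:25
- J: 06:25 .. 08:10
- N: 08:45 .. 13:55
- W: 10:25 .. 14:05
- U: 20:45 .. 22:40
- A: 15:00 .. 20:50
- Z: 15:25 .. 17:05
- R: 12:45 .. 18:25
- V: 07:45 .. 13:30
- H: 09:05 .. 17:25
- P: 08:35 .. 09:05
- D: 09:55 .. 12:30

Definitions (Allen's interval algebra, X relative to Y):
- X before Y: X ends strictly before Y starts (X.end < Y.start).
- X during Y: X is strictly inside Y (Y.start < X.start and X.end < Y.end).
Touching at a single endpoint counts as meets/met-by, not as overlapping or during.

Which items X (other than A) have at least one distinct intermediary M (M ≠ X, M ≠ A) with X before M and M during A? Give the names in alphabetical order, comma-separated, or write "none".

Target A = [15:00, 20:50].
Intermediaries M with M during A: Z.
Via Z — items with X before Z: B, D, J, N, P, V, W.
Union: B, D, J, N, P, V, W.

B, D, J, N, P, V, W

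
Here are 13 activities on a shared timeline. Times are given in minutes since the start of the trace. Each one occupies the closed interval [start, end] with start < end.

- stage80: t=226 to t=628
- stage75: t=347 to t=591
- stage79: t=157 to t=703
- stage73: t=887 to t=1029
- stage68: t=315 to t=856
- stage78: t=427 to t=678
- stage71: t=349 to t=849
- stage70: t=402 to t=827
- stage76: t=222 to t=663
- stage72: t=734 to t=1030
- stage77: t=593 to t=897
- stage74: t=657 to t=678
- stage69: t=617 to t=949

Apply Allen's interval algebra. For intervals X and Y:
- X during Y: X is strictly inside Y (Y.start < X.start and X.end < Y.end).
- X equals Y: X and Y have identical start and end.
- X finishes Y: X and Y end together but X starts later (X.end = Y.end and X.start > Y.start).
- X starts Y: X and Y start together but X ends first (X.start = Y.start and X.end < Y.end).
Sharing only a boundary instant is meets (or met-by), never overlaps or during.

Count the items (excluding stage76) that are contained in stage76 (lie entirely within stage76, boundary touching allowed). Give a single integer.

2

Target stage76 = [t=222, t=663].
stage68 [t=315, t=856] → overlapped-by → no.
stage69 [t=617, t=949] → overlapped-by → no.
stage70 [t=402, t=827] → overlapped-by → no.
stage71 [t=349, t=849] → overlapped-by → no.
stage72 [t=734, t=1030] → after → no.
stage73 [t=887, t=1029] → after → no.
stage74 [t=657, t=678] → overlapped-by → no.
stage75 [t=347, t=591] → during → counts.
stage77 [t=593, t=897] → overlapped-by → no.
stage78 [t=427, t=678] → overlapped-by → no.
stage79 [t=157, t=703] → contains → no.
stage80 [t=226, t=628] → during → counts.
Total: 2.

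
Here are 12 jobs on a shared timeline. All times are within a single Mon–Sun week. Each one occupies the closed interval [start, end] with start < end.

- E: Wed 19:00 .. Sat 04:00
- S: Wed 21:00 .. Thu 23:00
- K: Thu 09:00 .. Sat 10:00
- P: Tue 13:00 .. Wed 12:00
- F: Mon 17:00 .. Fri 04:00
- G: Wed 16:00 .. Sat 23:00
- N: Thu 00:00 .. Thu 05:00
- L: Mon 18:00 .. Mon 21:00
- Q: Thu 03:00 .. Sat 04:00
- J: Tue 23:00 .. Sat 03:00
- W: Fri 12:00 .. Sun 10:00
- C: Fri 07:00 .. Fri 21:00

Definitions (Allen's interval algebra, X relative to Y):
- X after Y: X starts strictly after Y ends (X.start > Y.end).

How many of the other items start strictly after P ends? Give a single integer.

Target P = [Tue 13:00, Wed 12:00].
C [Fri 07:00, Fri 21:00] → after → counts.
E [Wed 19:00, Sat 04:00] → after → counts.
F [Mon 17:00, Fri 04:00] → contains → no.
G [Wed 16:00, Sat 23:00] → after → counts.
J [Tue 23:00, Sat 03:00] → overlapped-by → no.
K [Thu 09:00, Sat 10:00] → after → counts.
L [Mon 18:00, Mon 21:00] → before → no.
N [Thu 00:00, Thu 05:00] → after → counts.
Q [Thu 03:00, Sat 04:00] → after → counts.
S [Wed 21:00, Thu 23:00] → after → counts.
W [Fri 12:00, Sun 10:00] → after → counts.
Total: 8.

8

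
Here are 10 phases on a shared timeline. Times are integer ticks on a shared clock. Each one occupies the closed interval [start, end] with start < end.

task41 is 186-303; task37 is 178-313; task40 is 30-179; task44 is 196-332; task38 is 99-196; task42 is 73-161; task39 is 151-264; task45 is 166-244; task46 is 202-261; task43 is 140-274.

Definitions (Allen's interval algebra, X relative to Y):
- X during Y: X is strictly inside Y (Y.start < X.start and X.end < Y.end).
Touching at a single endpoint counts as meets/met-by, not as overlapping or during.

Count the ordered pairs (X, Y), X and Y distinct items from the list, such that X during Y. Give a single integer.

10

Checking all 90 ordered pairs for relation 'during'; matching pairs in alphabetical order:
(task39, task43): task39 during task43 ✓
(task41, task37): task41 during task37 ✓
(task42, task40): task42 during task40 ✓
(task45, task39): task45 during task39 ✓
(task45, task43): task45 during task43 ✓
(task46, task37): task46 during task37 ✓
(task46, task39): task46 during task39 ✓
(task46, task41): task46 during task41 ✓
(task46, task43): task46 during task43 ✓
(task46, task44): task46 during task44 ✓
Count: 10.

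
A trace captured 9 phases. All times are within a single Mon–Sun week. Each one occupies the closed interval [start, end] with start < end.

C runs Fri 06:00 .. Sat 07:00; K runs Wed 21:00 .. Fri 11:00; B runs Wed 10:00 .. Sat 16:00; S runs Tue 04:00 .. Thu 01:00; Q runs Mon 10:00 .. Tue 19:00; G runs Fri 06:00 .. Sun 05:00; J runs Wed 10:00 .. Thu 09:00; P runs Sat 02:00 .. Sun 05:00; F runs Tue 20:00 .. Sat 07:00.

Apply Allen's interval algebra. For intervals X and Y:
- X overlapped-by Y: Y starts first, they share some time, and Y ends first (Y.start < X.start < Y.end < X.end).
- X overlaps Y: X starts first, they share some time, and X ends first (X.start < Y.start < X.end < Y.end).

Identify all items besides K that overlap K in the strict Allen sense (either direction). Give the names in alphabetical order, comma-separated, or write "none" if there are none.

Target K = [Wed 21:00, Fri 11:00].
B [Wed 10:00, Sat 16:00] → contains → no.
C [Fri 06:00, Sat 07:00] → overlapped-by → yes.
F [Tue 20:00, Sat 07:00] → contains → no.
G [Fri 06:00, Sun 05:00] → overlapped-by → yes.
J [Wed 10:00, Thu 09:00] → overlaps → yes.
P [Sat 02:00, Sun 05:00] → after → no.
Q [Mon 10:00, Tue 19:00] → before → no.
S [Tue 04:00, Thu 01:00] → overlaps → yes.
Result: C, G, J, S.

C, G, J, S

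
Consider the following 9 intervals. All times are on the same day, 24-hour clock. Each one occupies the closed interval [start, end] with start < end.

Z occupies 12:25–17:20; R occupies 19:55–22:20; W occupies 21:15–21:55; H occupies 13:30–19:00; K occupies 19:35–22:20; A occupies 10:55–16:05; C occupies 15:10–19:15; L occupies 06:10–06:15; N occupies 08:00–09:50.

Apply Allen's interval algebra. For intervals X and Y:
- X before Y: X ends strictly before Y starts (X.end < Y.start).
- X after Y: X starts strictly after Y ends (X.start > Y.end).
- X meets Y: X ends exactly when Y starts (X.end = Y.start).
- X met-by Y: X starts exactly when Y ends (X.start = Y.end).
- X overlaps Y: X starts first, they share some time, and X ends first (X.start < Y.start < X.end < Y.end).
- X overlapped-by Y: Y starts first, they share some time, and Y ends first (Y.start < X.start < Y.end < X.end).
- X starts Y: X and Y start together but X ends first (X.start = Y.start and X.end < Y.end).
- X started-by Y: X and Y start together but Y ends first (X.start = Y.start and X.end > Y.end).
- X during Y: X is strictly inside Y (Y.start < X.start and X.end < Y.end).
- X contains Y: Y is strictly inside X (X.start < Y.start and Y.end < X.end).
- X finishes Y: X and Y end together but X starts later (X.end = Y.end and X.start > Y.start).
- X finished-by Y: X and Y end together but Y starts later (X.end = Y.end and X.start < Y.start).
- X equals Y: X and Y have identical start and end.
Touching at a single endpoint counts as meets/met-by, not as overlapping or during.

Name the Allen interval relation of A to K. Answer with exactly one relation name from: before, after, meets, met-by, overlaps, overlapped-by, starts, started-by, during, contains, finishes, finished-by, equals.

A = [10:55, 16:05]; K = [19:35, 22:20].
Compare endpoints: A.start < K.start, A.start < K.end, A.end < K.start, A.end < K.end.
That pattern is 'before'.

before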